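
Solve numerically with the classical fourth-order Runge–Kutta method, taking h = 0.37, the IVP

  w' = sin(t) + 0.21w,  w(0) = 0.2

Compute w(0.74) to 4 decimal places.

RK4: k1 = f(t_n, w_n); k2 = f(t_n + h/2, w_n + (h/2)·k1); k3 = f(t_n + h/2, w_n + (h/2)·k2); k4 = f(t_n + h, w_n + h·k3); w_{n+1} = w_n + (h/6)·(k1 + 2k2 + 2k3 + k4).
t=0.000000, w=0.200000:
  k1 = f(0.000000, 0.200000) = 0.042000
  k2 = f(0.185000, 0.207770) = 0.227578
  k3 = f(0.185000, 0.242102) = 0.234788
  k4 = f(0.370000, 0.286872) = 0.421858
  w ← 0.200000 + (0.37/6)·(k1 + 2k2 + 2k3 + k4) = 0.285630
t=0.370000, w=0.285630:
  k1 = f(0.370000, 0.285630) = 0.421598
  k2 = f(0.555000, 0.363625) = 0.603305
  k3 = f(0.555000, 0.397241) = 0.610364
  k4 = f(0.740000, 0.511464) = 0.781695
  w ← 0.285630 + (0.37/6)·(k1 + 2k2 + 2k3 + k4) = 0.509519
w(0.74) ≈ 0.5095

0.5095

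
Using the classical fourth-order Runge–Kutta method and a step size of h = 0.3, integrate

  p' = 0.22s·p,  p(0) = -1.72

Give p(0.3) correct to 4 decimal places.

RK4: k1 = f(s_n, p_n); k2 = f(s_n + h/2, p_n + (h/2)·k1); k3 = f(s_n + h/2, p_n + (h/2)·k2); k4 = f(s_n + h, p_n + h·k3); p_{n+1} = p_n + (h/6)·(k1 + 2k2 + 2k3 + k4).
s=0.000000, p=-1.720000:
  k1 = f(0.000000, -1.720000) = 0.000000
  k2 = f(0.150000, -1.720000) = -0.056760
  k3 = f(0.150000, -1.728514) = -0.057041
  k4 = f(0.300000, -1.737112) = -0.114649
  p ← -1.720000 + (0.3/6)·(k1 + 2k2 + 2k3 + k4) = -1.737113
p(0.3) ≈ -1.7371

-1.7371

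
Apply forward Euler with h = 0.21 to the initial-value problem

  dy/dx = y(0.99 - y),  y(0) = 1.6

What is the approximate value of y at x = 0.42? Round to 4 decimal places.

1.2764

Euler: y_{n+1} = y_n + h·f(x_n, y_n).
x=0.000000, y=1.600000: f=-0.976000 → y ← 1.600000 + 0.21·(-0.976000) = 1.395040
x=0.210000, y=1.395040: f=-0.565047 → y ← 1.395040 + 0.21·(-0.565047) = 1.276380
y(0.42) ≈ 1.2764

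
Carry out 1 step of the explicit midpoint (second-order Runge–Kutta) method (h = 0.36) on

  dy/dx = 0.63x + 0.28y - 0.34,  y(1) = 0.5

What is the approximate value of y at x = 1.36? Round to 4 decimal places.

0.7034

Midpoint: k1 = f(x_n, y_n); k2 = f(x_n + h/2, y_n + (h/2)·k1); y_{n+1} = y_n + h·k2.
x=1.000000, y=0.500000:
  k1 = f(1.000000, 0.500000) = 0.430000
  k2 = f(1.180000, 0.577400) = 0.565072
  y ← 0.500000 + 0.36·0.565072 = 0.703426
y(1.36) ≈ 0.7034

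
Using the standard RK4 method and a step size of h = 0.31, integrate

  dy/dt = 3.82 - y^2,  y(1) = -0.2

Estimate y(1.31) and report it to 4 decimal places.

0.9068

RK4: k1 = f(t_n, y_n); k2 = f(t_n + h/2, y_n + (h/2)·k1); k3 = f(t_n + h/2, y_n + (h/2)·k2); k4 = f(t_n + h, y_n + h·k3); y_{n+1} = y_n + (h/6)·(k1 + 2k2 + 2k3 + k4).
t=1.000000, y=-0.200000:
  k1 = f(1.000000, -0.200000) = 3.780000
  k2 = f(1.155000, 0.385900) = 3.671081
  k3 = f(1.155000, 0.369018) = 3.683826
  k4 = f(1.310000, 0.941986) = 2.932662
  y ← -0.200000 + (0.31/6)·(k1 + 2k2 + 2k3 + k4) = 0.906828
y(1.31) ≈ 0.9068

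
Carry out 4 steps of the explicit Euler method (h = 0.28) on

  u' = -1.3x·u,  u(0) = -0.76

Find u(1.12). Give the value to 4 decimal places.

-0.3773

Euler: u_{n+1} = u_n + h·f(x_n, u_n).
x=0.000000, u=-0.760000: f=0.000000 → u ← -0.760000 + 0.28·0.000000 = -0.760000
x=0.280000, u=-0.760000: f=0.276640 → u ← -0.760000 + 0.28·0.276640 = -0.682541
x=0.560000, u=-0.682541: f=0.496890 → u ← -0.682541 + 0.28·0.496890 = -0.543412
x=0.840000, u=-0.543412: f=0.593406 → u ← -0.543412 + 0.28·0.593406 = -0.377258
u(1.12) ≈ -0.3773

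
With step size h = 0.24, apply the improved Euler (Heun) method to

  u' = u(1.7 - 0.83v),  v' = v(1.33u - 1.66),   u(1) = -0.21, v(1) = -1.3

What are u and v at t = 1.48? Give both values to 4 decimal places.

Heun on (u,v): k1 = f(t_n, state_n); k2 = f(t_n + h, state_n + h·k1); state_{n+1} = state_n + (h/2)·(k1 + k2).
1.000000: (-0.210000, -1.300000)
  k1 = (-0.583590, 2.521090)
  predictor → (-0.350062, -0.694938)
  k2 = (-0.797020, 1.477149)
  → (-0.375673, -0.820211)
1.240000: (-0.375673, -0.820211)
  k1 = (-0.894393, 1.771366)
  predictor → (-0.590328, -0.395084)
  k2 = (-1.197137, 0.966033)
  → (-0.626657, -0.491724)
(u(1.48), v(1.48)) ≈ (-0.6267, -0.4917)

-0.6267, -0.4917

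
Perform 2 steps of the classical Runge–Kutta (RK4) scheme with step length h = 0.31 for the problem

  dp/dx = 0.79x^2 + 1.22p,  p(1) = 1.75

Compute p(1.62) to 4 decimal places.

RK4: k1 = f(x_n, p_n); k2 = f(x_n + h/2, p_n + (h/2)·k1); k3 = f(x_n + h/2, p_n + (h/2)·k2); k4 = f(x_n + h, p_n + h·k3); p_{n+1} = p_n + (h/6)·(k1 + 2k2 + 2k3 + k4).
x=1.000000, p=1.750000:
  k1 = f(1.000000, 1.750000) = 2.925000
  k2 = f(1.155000, 2.203375) = 3.741997
  k3 = f(1.155000, 2.330010) = 3.896491
  k4 = f(1.310000, 2.957912) = 4.964372
  p ← 1.750000 + (0.31/6)·(k1 + 2k2 + 2k3 + k4) = 2.946928
x=1.310000, p=2.946928:
  k1 = f(1.310000, 2.946928) = 4.950971
  k2 = f(1.465000, 3.714329) = 6.226999
  k3 = f(1.465000, 3.912113) = 6.468295
  k4 = f(1.620000, 4.952100) = 8.114838
  p ← 2.946928 + (0.31/6)·(k1 + 2k2 + 2k3 + k4) = 4.933842
p(1.62) ≈ 4.9338

4.9338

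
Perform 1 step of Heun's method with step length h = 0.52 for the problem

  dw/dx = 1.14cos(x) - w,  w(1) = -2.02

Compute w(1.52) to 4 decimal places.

Heun: k1 = f(x_n, w_n); k2 = f(x_n + h, w_n + h·k1); w_{n+1} = w_n + (h/2)·(k1 + k2).
x=1.000000, w=-2.020000:
  k1 = f(1.000000, -2.020000) = 2.635945
  k2 = f(1.520000, -0.649309) = 0.707192
  w ← -2.020000 + (0.52/2)·(2.635945 + 0.707192) = -1.150785
w(1.52) ≈ -1.1508

-1.1508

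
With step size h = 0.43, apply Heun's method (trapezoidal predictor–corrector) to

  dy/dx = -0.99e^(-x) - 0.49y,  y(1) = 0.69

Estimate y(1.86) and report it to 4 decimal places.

Heun: k1 = f(x_n, y_n); k2 = f(x_n + h, y_n + h·k1); y_{n+1} = y_n + (h/2)·(k1 + k2).
x=1.000000, y=0.690000:
  k1 = f(1.000000, 0.690000) = -0.702301
  k2 = f(1.430000, 0.388011) = -0.427041
  y ← 0.690000 + (0.43/2)·(-0.702301 + (-0.427041)) = 0.447192
x=1.430000, y=0.447192:
  k1 = f(1.430000, 0.447192) = -0.456040
  k2 = f(1.860000, 0.251094) = -0.277152
  y ← 0.447192 + (0.43/2)·(-0.456040 + (-0.277152)) = 0.289555
y(1.86) ≈ 0.2896

0.2896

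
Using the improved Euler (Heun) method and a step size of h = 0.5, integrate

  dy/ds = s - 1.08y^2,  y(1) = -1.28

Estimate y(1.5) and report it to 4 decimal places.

Heun: k1 = f(s_n, y_n); k2 = f(s_n + h, y_n + h·k1); y_{n+1} = y_n + (h/2)·(k1 + k2).
s=1.000000, y=-1.280000:
  k1 = f(1.000000, -1.280000) = -0.769472
  k2 = f(1.500000, -1.664736) = -1.493054
  y ← -1.280000 + (0.5/2)·(-0.769472 + (-1.493054)) = -1.845631
y(1.5) ≈ -1.8456

-1.8456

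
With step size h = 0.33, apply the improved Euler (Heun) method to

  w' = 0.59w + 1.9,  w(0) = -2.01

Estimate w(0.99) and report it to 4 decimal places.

-1.0567

Heun: k1 = f(t_n, w_n); k2 = f(t_n + h, w_n + h·k1); w_{n+1} = w_n + (h/2)·(k1 + k2).
t=0.000000, w=-2.010000:
  k1 = f(0.000000, -2.010000) = 0.714100
  k2 = f(0.330000, -1.774347) = 0.853135
  w ← -2.010000 + (0.33/2)·(0.714100 + 0.853135) = -1.751406
t=0.330000, w=-1.751406:
  k1 = f(0.330000, -1.751406) = 0.866670
  k2 = f(0.660000, -1.465405) = 1.035411
  w ← -1.751406 + (0.33/2)·(0.866670 + 1.035411) = -1.437563
t=0.660000, w=-1.437563:
  k1 = f(0.660000, -1.437563) = 1.051838
  k2 = f(0.990000, -1.090456) = 1.256631
  w ← -1.437563 + (0.33/2)·(1.051838 + 1.256631) = -1.056665
w(0.99) ≈ -1.0567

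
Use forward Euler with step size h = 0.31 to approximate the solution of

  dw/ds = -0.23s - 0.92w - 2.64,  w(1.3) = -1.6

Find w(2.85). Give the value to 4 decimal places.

-3.0635

Euler: w_{n+1} = w_n + h·f(s_n, w_n).
s=1.300000, w=-1.600000: f=-1.467000 → w ← -1.600000 + 0.31·(-1.467000) = -2.054770
s=1.610000, w=-2.054770: f=-1.119912 → w ← -2.054770 + 0.31·(-1.119912) = -2.401943
s=1.920000, w=-2.401943: f=-0.871813 → w ← -2.401943 + 0.31·(-0.871813) = -2.672205
s=2.230000, w=-2.672205: f=-0.694472 → w ← -2.672205 + 0.31·(-0.694472) = -2.887491
s=2.540000, w=-2.887491: f=-0.567708 → w ← -2.887491 + 0.31·(-0.567708) = -3.063480
w(2.85) ≈ -3.0635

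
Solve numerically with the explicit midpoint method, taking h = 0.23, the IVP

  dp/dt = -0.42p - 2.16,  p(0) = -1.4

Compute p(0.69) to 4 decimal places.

-2.3403

Midpoint: k1 = f(t_n, p_n); k2 = f(t_n + h/2, p_n + (h/2)·k1); p_{n+1} = p_n + h·k2.
t=0.000000, p=-1.400000:
  k1 = f(0.000000, -1.400000) = -1.572000
  k2 = f(0.115000, -1.580780) = -1.496072
  p ← -1.400000 + 0.23·(-1.496072) = -1.744097
t=0.230000, p=-1.744097:
  k1 = f(0.230000, -1.744097) = -1.427479
  k2 = f(0.345000, -1.908257) = -1.358532
  p ← -1.744097 + 0.23·(-1.358532) = -2.056559
t=0.460000, p=-2.056559:
  k1 = f(0.460000, -2.056559) = -1.296245
  k2 = f(0.575000, -2.205627) = -1.233637
  p ← -2.056559 + 0.23·(-1.233637) = -2.340295
p(0.69) ≈ -2.3403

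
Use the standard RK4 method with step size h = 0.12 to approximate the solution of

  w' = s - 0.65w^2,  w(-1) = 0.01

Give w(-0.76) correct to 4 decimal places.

-0.2034

RK4: k1 = f(s_n, w_n); k2 = f(s_n + h/2, w_n + (h/2)·k1); k3 = f(s_n + h/2, w_n + (h/2)·k2); k4 = f(s_n + h, w_n + h·k3); w_{n+1} = w_n + (h/6)·(k1 + 2k2 + 2k3 + k4).
s=-1.000000, w=0.010000:
  k1 = f(-1.000000, 0.010000) = -1.000065
  k2 = f(-0.940000, -0.050004) = -0.941625
  k3 = f(-0.940000, -0.046498) = -0.941405
  k4 = f(-0.880000, -0.102969) = -0.886892
  w ← 0.010000 + (0.12/6)·(k1 + 2k2 + 2k3 + k4) = -0.103060
s=-0.880000, w=-0.103060:
  k1 = f(-0.880000, -0.103060) = -0.886904
  k2 = f(-0.820000, -0.156275) = -0.835874
  k3 = f(-0.820000, -0.153213) = -0.835258
  k4 = f(-0.760000, -0.203291) = -0.786863
  w ← -0.103060 + (0.12/6)·(k1 + 2k2 + 2k3 + k4) = -0.203381
w(-0.76) ≈ -0.2034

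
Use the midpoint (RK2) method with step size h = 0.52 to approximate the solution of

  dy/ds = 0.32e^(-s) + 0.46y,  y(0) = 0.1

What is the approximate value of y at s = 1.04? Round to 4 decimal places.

0.4367

Midpoint: k1 = f(s_n, y_n); k2 = f(s_n + h/2, y_n + (h/2)·k1); y_{n+1} = y_n + h·k2.
s=0.000000, y=0.100000:
  k1 = f(0.000000, 0.100000) = 0.366000
  k2 = f(0.260000, 0.195160) = 0.336510
  y ← 0.100000 + 0.52·0.336510 = 0.274985
s=0.520000, y=0.274985:
  k1 = f(0.520000, 0.274985) = 0.316740
  k2 = f(0.780000, 0.357338) = 0.311065
  y ← 0.274985 + 0.52·0.311065 = 0.436739
y(1.04) ≈ 0.4367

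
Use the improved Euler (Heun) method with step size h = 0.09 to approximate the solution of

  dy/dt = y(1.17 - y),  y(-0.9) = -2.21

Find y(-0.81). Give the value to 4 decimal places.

Heun: k1 = f(t_n, y_n); k2 = f(t_n + h, y_n + h·k1); y_{n+1} = y_n + (h/2)·(k1 + k2).
t=-0.900000, y=-2.210000:
  k1 = f(-0.900000, -2.210000) = -7.469800
  k2 = f(-0.810000, -2.882282) = -11.679819
  y ← -2.210000 + (0.09/2)·(-7.469800 + (-11.679819)) = -3.071733
y(-0.81) ≈ -3.0717

-3.0717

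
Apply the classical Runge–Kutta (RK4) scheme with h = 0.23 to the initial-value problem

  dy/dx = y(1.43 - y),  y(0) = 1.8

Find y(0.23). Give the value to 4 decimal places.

RK4: k1 = f(x_n, y_n); k2 = f(x_n + h/2, y_n + (h/2)·k1); k3 = f(x_n + h/2, y_n + (h/2)·k2); k4 = f(x_n + h, y_n + h·k3); y_{n+1} = y_n + (h/6)·(k1 + 2k2 + 2k3 + k4).
x=0.000000, y=1.800000:
  k1 = f(0.000000, 1.800000) = -0.666000
  k2 = f(0.115000, 1.723410) = -0.505666
  k3 = f(0.115000, 1.741848) = -0.543193
  k4 = f(0.230000, 1.675066) = -0.410501
  y ← 1.800000 + (0.23/6)·(k1 + 2k2 + 2k3 + k4) = 1.678322
y(0.23) ≈ 1.6783

1.6783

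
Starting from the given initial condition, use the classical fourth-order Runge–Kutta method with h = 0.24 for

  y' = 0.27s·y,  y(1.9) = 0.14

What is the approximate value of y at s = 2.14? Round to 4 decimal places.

0.1596

RK4: k1 = f(s_n, y_n); k2 = f(s_n + h/2, y_n + (h/2)·k1); k3 = f(s_n + h/2, y_n + (h/2)·k2); k4 = f(s_n + h, y_n + h·k3); y_{n+1} = y_n + (h/6)·(k1 + 2k2 + 2k3 + k4).
s=1.900000, y=0.140000:
  k1 = f(1.900000, 0.140000) = 0.071820
  k2 = f(2.020000, 0.148618) = 0.081056
  k3 = f(2.020000, 0.149727) = 0.081661
  k4 = f(2.140000, 0.159599) = 0.092216
  y ← 0.140000 + (0.24/6)·(k1 + 2k2 + 2k3 + k4) = 0.159579
y(2.14) ≈ 0.1596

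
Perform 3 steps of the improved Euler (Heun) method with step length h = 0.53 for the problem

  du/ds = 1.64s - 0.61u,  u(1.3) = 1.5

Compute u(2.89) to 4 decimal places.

4.2969

Heun: k1 = f(s_n, u_n); k2 = f(s_n + h, u_n + h·k1); u_{n+1} = u_n + (h/2)·(k1 + k2).
s=1.300000, u=1.500000:
  k1 = f(1.300000, 1.500000) = 1.217000
  k2 = f(1.830000, 2.145010) = 1.692744
  u ← 1.500000 + (0.53/2)·(1.217000 + 1.692744) = 2.271082
s=1.830000, u=2.271082:
  k1 = f(1.830000, 2.271082) = 1.615840
  k2 = f(2.360000, 3.127477) = 1.962639
  u ← 2.271082 + (0.53/2)·(1.615840 + 1.962639) = 3.219379
s=2.360000, u=3.219379:
  k1 = f(2.360000, 3.219379) = 1.906579
  k2 = f(2.890000, 4.229866) = 2.159382
  u ← 3.219379 + (0.53/2)·(1.906579 + 2.159382) = 4.296859
u(2.89) ≈ 4.2969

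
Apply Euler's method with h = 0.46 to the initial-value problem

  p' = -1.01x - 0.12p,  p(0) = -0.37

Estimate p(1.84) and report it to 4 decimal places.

-1.5306

Euler: p_{n+1} = p_n + h·f(x_n, p_n).
x=0.000000, p=-0.370000: f=0.044400 → p ← -0.370000 + 0.46·0.044400 = -0.349576
x=0.460000, p=-0.349576: f=-0.422651 → p ← -0.349576 + 0.46·(-0.422651) = -0.543995
x=0.920000, p=-0.543995: f=-0.863921 → p ← -0.543995 + 0.46·(-0.863921) = -0.941399
x=1.380000, p=-0.941399: f=-1.280832 → p ← -0.941399 + 0.46·(-1.280832) = -1.530582
p(1.84) ≈ -1.5306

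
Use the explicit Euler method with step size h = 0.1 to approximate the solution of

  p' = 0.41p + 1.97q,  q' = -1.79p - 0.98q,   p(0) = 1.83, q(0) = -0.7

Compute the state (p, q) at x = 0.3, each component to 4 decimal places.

1.4856, -1.3610

Euler on (p,q): p_{n+1} = p_n + h·p', q_{n+1} = q_n + h·q'.
0.000000: (1.830000, -0.700000); f=(-0.628700, -2.589700) → (1.767130, -0.958970)
0.100000: (1.767130, -0.958970); f=(-1.164648, -2.223372) → (1.650665, -1.181307)
0.200000: (1.650665, -1.181307); f=(-1.650402, -1.797010) → (1.485625, -1.361008)
(p(0.3), q(0.3)) ≈ (1.4856, -1.3610)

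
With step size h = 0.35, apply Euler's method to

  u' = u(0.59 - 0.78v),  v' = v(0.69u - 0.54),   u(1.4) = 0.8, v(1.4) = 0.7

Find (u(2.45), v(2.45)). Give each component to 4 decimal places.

0.8351, 0.7151

Euler on (u,v): u_{n+1} = u_n + h·u', v_{n+1} = v_n + h·v'.
1.400000: (0.800000, 0.700000); f=(0.035200, 0.008400) → (0.812320, 0.702940)
1.750000: (0.812320, 0.702940); f=(0.033879, 0.014411) → (0.824178, 0.707984)
2.100000: (0.824178, 0.707984); f=(0.031131, 0.020307) → (0.835074, 0.715091)
(u(2.45), v(2.45)) ≈ (0.8351, 0.7151)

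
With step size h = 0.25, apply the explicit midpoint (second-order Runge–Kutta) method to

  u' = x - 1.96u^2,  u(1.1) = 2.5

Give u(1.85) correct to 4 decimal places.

Midpoint: k1 = f(x_n, u_n); k2 = f(x_n + h/2, u_n + (h/2)·k1); u_{n+1} = u_n + h·k2.
x=1.100000, u=2.500000:
  k1 = f(1.100000, 2.500000) = -11.150000
  k2 = f(1.225000, 1.106250) = -1.173627
  u ← 2.500000 + 0.25·(-1.173627) = 2.206593
x=1.350000, u=2.206593:
  k1 = f(1.350000, 2.206593) = -8.193346
  k2 = f(1.475000, 1.182425) = -1.265333
  u ← 2.206593 + 0.25·(-1.265333) = 1.890260
x=1.600000, u=1.890260:
  k1 = f(1.600000, 1.890260) = -5.403243
  k2 = f(1.725000, 1.214855) = -1.167709
  u ← 1.890260 + 0.25·(-1.167709) = 1.598333
u(1.85) ≈ 1.5983

1.5983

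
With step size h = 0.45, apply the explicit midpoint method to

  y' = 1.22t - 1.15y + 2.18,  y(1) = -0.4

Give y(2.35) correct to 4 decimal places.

Midpoint: k1 = f(t_n, y_n); k2 = f(t_n + h/2, y_n + (h/2)·k1); y_{n+1} = y_n + h·k2.
t=1.000000, y=-0.400000:
  k1 = f(1.000000, -0.400000) = 3.860000
  k2 = f(1.225000, 0.468500) = 3.135725
  y ← -0.400000 + 0.45·3.135725 = 1.011076
t=1.450000, y=1.011076:
  k1 = f(1.450000, 1.011076) = 2.786262
  k2 = f(1.675000, 1.637985) = 2.339817
  y ← 1.011076 + 0.45·2.339817 = 2.063994
t=1.900000, y=2.063994:
  k1 = f(1.900000, 2.063994) = 2.124407
  k2 = f(2.125000, 2.541985) = 1.849217
  y ← 2.063994 + 0.45·1.849217 = 2.896141
y(2.35) ≈ 2.8961

2.8961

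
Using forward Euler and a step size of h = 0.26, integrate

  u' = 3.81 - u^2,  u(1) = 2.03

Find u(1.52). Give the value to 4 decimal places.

1.9520

Euler: u_{n+1} = u_n + h·f(x_n, u_n).
x=1.000000, u=2.030000: f=-0.310900 → u ← 2.030000 + 0.26·(-0.310900) = 1.949166
x=1.260000, u=1.949166: f=0.010752 → u ← 1.949166 + 0.26·0.010752 = 1.951961
u(1.52) ≈ 1.9520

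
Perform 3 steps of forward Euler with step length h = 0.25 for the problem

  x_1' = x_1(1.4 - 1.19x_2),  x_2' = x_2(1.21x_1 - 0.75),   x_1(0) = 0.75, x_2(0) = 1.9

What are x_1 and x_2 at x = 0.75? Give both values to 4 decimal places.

Euler on (x_1,x_2): x_1_{n+1} = x_1_n + h·x_1', x_2_{n+1} = x_2_n + h·x_2'.
0.000000: (0.750000, 1.900000); f=(-0.645750, 0.299250) → (0.588563, 1.974812)
0.250000: (0.588563, 1.974812); f=(-0.559150, -0.074726) → (0.448775, 1.956131)
0.500000: (0.448775, 1.956131); f=(-0.416372, -0.404885) → (0.344682, 1.854910)
(x_1(0.75), x_2(0.75)) ≈ (0.3447, 1.8549)

0.3447, 1.8549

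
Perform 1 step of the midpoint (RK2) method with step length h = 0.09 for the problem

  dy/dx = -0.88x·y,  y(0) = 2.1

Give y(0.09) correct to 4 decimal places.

Midpoint: k1 = f(x_n, y_n); k2 = f(x_n + h/2, y_n + (h/2)·k1); y_{n+1} = y_n + h·k2.
x=0.000000, y=2.100000:
  k1 = f(0.000000, 2.100000) = 0.000000
  k2 = f(0.045000, 2.100000) = -0.083160
  y ← 2.100000 + 0.09·(-0.083160) = 2.092516
y(0.09) ≈ 2.0925

2.0925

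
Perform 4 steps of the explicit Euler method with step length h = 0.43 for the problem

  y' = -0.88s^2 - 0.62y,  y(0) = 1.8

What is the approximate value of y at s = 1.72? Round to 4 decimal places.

Euler: y_{n+1} = y_n + h·f(s_n, y_n).
s=0.000000, y=1.800000: f=-1.116000 → y ← 1.800000 + 0.43·(-1.116000) = 1.320120
s=0.430000, y=1.320120: f=-0.981186 → y ← 1.320120 + 0.43·(-0.981186) = 0.898210
s=0.860000, y=0.898210: f=-1.207738 → y ← 0.898210 + 0.43·(-1.207738) = 0.378882
s=1.290000, y=0.378882: f=-1.699315 → y ← 0.378882 + 0.43·(-1.699315) = -0.351823
y(1.72) ≈ -0.3518

-0.3518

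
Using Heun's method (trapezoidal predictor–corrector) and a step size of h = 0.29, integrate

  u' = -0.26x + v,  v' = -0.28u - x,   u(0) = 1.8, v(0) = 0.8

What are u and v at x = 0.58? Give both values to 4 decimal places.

2.1060, 0.3076

Heun on (u,v): k1 = f(x_n, state_n); k2 = f(x_n + h, state_n + h·k1); state_{n+1} = state_n + (h/2)·(k1 + k2).
0.000000: (1.800000, 0.800000)
  k1 = (0.800000, -0.504000)
  predictor → (2.032000, 0.653840)
  k2 = (0.578440, -0.858960)
  → (1.999874, 0.602371)
0.290000: (1.999874, 0.602371)
  k1 = (0.526971, -0.849965)
  predictor → (2.152695, 0.355881)
  k2 = (0.205081, -1.182755)
  → (2.106021, 0.307626)
(u(0.58), v(0.58)) ≈ (2.1060, 0.3076)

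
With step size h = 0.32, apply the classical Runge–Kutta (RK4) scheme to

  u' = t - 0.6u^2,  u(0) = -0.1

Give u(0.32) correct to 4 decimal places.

RK4: k1 = f(t_n, u_n); k2 = f(t_n + h/2, u_n + (h/2)·k1); k3 = f(t_n + h/2, u_n + (h/2)·k2); k4 = f(t_n + h, u_n + h·k3); u_{n+1} = u_n + (h/6)·(k1 + 2k2 + 2k3 + k4).
t=0.000000, u=-0.100000:
  k1 = f(0.000000, -0.100000) = -0.006000
  k2 = f(0.160000, -0.100960) = 0.153884
  k3 = f(0.160000, -0.075379) = 0.156591
  k4 = f(0.320000, -0.049891) = 0.318507
  u ← -0.100000 + (0.32/6)·(k1 + 2k2 + 2k3 + k4) = -0.050216
u(0.32) ≈ -0.0502

-0.0502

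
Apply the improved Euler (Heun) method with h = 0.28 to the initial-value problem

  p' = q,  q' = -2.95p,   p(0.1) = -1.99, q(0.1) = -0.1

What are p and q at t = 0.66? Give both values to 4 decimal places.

-1.1456, 2.8522

Heun on (p,q): k1 = f(t_n, state_n); k2 = f(t_n + h, state_n + h·k1); state_{n+1} = state_n + (h/2)·(k1 + k2).
0.100000: (-1.990000, -0.100000)
  k1 = (-0.100000, 5.870500)
  predictor → (-2.018000, 1.543740)
  k2 = (1.543740, 5.953100)
  → (-1.787876, 1.555304)
0.380000: (-1.787876, 1.555304)
  k1 = (1.555304, 5.274235)
  predictor → (-1.352391, 3.032090)
  k2 = (3.032090, 3.989554)
  → (-1.145641, 2.852235)
(p(0.66), q(0.66)) ≈ (-1.1456, 2.8522)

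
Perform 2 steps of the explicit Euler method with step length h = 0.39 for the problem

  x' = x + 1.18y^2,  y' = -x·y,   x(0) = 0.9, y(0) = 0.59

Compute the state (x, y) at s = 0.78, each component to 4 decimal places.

Euler on (x,y): x_{n+1} = x_n + h·x', y_{n+1} = y_n + h·y'.
0.000000: (0.900000, 0.590000); f=(1.310758, -0.531000) → (1.411196, 0.382910)
0.390000: (1.411196, 0.382910); f=(1.584207, -0.540361) → (2.029036, 0.172169)
(x(0.78), y(0.78)) ≈ (2.0290, 0.1722)

2.0290, 0.1722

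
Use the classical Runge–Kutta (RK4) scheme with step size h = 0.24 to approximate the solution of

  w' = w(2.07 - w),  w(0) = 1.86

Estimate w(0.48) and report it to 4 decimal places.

RK4: k1 = f(x_n, w_n); k2 = f(x_n + h/2, w_n + (h/2)·k1); k3 = f(x_n + h/2, w_n + (h/2)·k2); k4 = f(x_n + h, w_n + h·k3); w_{n+1} = w_n + (h/6)·(k1 + 2k2 + 2k3 + k4).
x=0.000000, w=1.860000:
  k1 = f(0.000000, 1.860000) = 0.390600
  k2 = f(0.120000, 1.906872) = 0.311064
  k3 = f(0.120000, 1.897328) = 0.327616
  k4 = f(0.240000, 1.938628) = 0.254682
  w ← 1.860000 + (0.24/6)·(k1 + 2k2 + 2k3 + k4) = 1.936906
x=0.240000, w=1.936906:
  k1 = f(0.240000, 1.936906) = 0.257791
  k2 = f(0.360000, 1.967841) = 0.201033
  k3 = f(0.360000, 1.961030) = 0.213694
  k4 = f(0.480000, 1.988192) = 0.162650
  w ← 1.936906 + (0.24/6)·(k1 + 2k2 + 2k3 + k4) = 1.986902
w(0.48) ≈ 1.9869

1.9869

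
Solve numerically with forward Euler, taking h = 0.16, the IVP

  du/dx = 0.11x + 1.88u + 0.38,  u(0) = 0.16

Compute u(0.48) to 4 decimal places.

0.6042

Euler: u_{n+1} = u_n + h·f(x_n, u_n).
x=0.000000, u=0.160000: f=0.680800 → u ← 0.160000 + 0.16·0.680800 = 0.268928
x=0.160000, u=0.268928: f=0.903185 → u ← 0.268928 + 0.16·0.903185 = 0.413438
x=0.320000, u=0.413438: f=1.192463 → u ← 0.413438 + 0.16·1.192463 = 0.604232
u(0.48) ≈ 0.6042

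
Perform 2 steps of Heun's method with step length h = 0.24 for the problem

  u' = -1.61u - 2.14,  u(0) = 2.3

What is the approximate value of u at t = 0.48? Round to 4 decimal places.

0.3899

Heun: k1 = f(t_n, u_n); k2 = f(t_n + h, u_n + h·k1); u_{n+1} = u_n + (h/2)·(k1 + k2).
t=0.000000, u=2.300000:
  k1 = f(0.000000, 2.300000) = -5.843000
  k2 = f(0.240000, 0.897680) = -3.585265
  u ← 2.300000 + (0.24/2)·(-5.843000 + (-3.585265)) = 1.168608
t=0.240000, u=1.168608:
  k1 = f(0.240000, 1.168608) = -4.021459
  k2 = f(0.480000, 0.203458) = -2.467567
  u ← 1.168608 + (0.24/2)·(-4.021459 + (-2.467567)) = 0.389925
u(0.48) ≈ 0.3899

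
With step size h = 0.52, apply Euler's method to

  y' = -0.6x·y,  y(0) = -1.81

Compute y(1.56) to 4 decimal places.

Euler: y_{n+1} = y_n + h·f(x_n, y_n).
x=0.000000, y=-1.810000: f=0.000000 → y ← -1.810000 + 0.52·0.000000 = -1.810000
x=0.520000, y=-1.810000: f=0.564720 → y ← -1.810000 + 0.52·0.564720 = -1.516346
x=1.040000, y=-1.516346: f=0.946200 → y ← -1.516346 + 0.52·0.946200 = -1.024322
y(1.56) ≈ -1.0243

-1.0243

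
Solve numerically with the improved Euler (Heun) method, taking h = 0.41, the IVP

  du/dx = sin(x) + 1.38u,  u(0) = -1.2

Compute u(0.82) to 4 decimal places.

-3.1555

Heun: k1 = f(x_n, u_n); k2 = f(x_n + h, u_n + h·k1); u_{n+1} = u_n + (h/2)·(k1 + k2).
x=0.000000, u=-1.200000:
  k1 = f(0.000000, -1.200000) = -1.656000
  k2 = f(0.410000, -1.878960) = -2.194355
  u ← -1.200000 + (0.41/2)·(-1.656000 + (-2.194355)) = -1.989323
x=0.410000, u=-1.989323:
  k1 = f(0.410000, -1.989323) = -2.346656
  k2 = f(0.820000, -2.951452) = -3.341858
  u ← -1.989323 + (0.41/2)·(-2.346656 + (-3.341858)) = -3.155468
u(0.82) ≈ -3.1555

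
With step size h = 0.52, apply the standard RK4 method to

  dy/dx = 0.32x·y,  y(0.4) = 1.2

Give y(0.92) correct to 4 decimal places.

1.3393

RK4: k1 = f(x_n, y_n); k2 = f(x_n + h/2, y_n + (h/2)·k1); k3 = f(x_n + h/2, y_n + (h/2)·k2); k4 = f(x_n + h, y_n + h·k3); y_{n+1} = y_n + (h/6)·(k1 + 2k2 + 2k3 + k4).
x=0.400000, y=1.200000:
  k1 = f(0.400000, 1.200000) = 0.153600
  k2 = f(0.660000, 1.239936) = 0.261874
  k3 = f(0.660000, 1.268087) = 0.267820
  k4 = f(0.920000, 1.339266) = 0.394280
  y ← 1.200000 + (0.52/6)·(k1 + 2k2 + 2k3 + k4) = 1.339297
y(0.92) ≈ 1.3393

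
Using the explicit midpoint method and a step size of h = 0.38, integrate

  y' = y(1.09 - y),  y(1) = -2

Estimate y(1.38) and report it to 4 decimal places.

Midpoint: k1 = f(t_n, y_n); k2 = f(t_n + h/2, y_n + (h/2)·k1); y_{n+1} = y_n + h·k2.
t=1.000000, y=-2.000000:
  k1 = f(1.000000, -2.000000) = -6.180000
  k2 = f(1.190000, -3.174200) = -13.535424
  y ← -2.000000 + 0.38·(-13.535424) = -7.143461
y(1.38) ≈ -7.1435

-7.1435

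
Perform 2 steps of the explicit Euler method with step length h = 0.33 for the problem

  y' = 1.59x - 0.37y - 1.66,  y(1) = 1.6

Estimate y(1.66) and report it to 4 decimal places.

1.3629

Euler: y_{n+1} = y_n + h·f(x_n, y_n).
x=1.000000, y=1.600000: f=-0.662000 → y ← 1.600000 + 0.33·(-0.662000) = 1.381540
x=1.330000, y=1.381540: f=-0.056470 → y ← 1.381540 + 0.33·(-0.056470) = 1.362905
y(1.66) ≈ 1.3629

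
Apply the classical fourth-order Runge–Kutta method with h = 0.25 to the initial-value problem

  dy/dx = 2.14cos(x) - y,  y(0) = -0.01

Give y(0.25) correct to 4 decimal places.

0.4603

RK4: k1 = f(x_n, y_n); k2 = f(x_n + h/2, y_n + (h/2)·k1); k3 = f(x_n + h/2, y_n + (h/2)·k2); k4 = f(x_n + h, y_n + h·k3); y_{n+1} = y_n + (h/6)·(k1 + 2k2 + 2k3 + k4).
x=0.000000, y=-0.010000:
  k1 = f(0.000000, -0.010000) = 2.150000
  k2 = f(0.125000, 0.258750) = 1.864553
  k3 = f(0.125000, 0.223069) = 1.900234
  k4 = f(0.250000, 0.465058) = 1.608414
  y ← -0.010000 + (0.25/6)·(k1 + 2k2 + 2k3 + k4) = 0.460333
y(0.25) ≈ 0.4603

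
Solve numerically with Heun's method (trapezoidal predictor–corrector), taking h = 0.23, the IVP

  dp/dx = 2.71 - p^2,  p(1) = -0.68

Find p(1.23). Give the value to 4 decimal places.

Heun: k1 = f(x_n, p_n); k2 = f(x_n + h, p_n + h·k1); p_{n+1} = p_n + (h/2)·(k1 + k2).
x=1.000000, p=-0.680000:
  k1 = f(1.000000, -0.680000) = 2.247600
  k2 = f(1.230000, -0.163052) = 2.683414
  p ← -0.680000 + (0.23/2)·(2.247600 + 2.683414) = -0.112933
p(1.23) ≈ -0.1129

-0.1129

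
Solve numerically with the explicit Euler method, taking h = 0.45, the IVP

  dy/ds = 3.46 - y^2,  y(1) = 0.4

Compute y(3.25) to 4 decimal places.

1.8653

Euler: y_{n+1} = y_n + h·f(s_n, y_n).
s=1.000000, y=0.400000: f=3.300000 → y ← 0.400000 + 0.45·3.300000 = 1.885000
s=1.450000, y=1.885000: f=-0.093225 → y ← 1.885000 + 0.45·(-0.093225) = 1.843049
s=1.900000, y=1.843049: f=0.063171 → y ← 1.843049 + 0.45·0.063171 = 1.871476
s=2.350000, y=1.871476: f=-0.042422 → y ← 1.871476 + 0.45·(-0.042422) = 1.852386
s=2.800000, y=1.852386: f=0.028666 → y ← 1.852386 + 0.45·0.028666 = 1.865286
y(3.25) ≈ 1.8653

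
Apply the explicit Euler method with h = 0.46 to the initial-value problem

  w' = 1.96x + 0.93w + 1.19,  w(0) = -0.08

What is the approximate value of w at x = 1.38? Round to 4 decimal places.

Euler: w_{n+1} = w_n + h·f(x_n, w_n).
x=0.000000, w=-0.080000: f=1.115600 → w ← -0.080000 + 0.46·1.115600 = 0.433176
x=0.460000, w=0.433176: f=2.494454 → w ← 0.433176 + 0.46·2.494454 = 1.580625
x=0.920000, w=1.580625: f=4.463181 → w ← 1.580625 + 0.46·4.463181 = 3.633688
w(1.38) ≈ 3.6337

3.6337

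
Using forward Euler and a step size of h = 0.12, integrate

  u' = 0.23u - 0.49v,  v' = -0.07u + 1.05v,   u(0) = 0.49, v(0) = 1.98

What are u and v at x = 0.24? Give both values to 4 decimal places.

0.2669, 2.5025

Euler on (u,v): u_{n+1} = u_n + h·u', v_{n+1} = v_n + h·v'.
0.000000: (0.490000, 1.980000); f=(-0.857500, 2.044700) → (0.387100, 2.225364)
0.120000: (0.387100, 2.225364); f=(-1.001395, 2.309535) → (0.266933, 2.502508)
(u(0.24), v(0.24)) ≈ (0.2669, 2.5025)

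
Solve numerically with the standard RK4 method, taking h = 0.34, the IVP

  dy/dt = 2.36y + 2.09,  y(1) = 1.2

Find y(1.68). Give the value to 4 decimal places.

RK4: k1 = f(t_n, y_n); k2 = f(t_n + h/2, y_n + (h/2)·k1); k3 = f(t_n + h/2, y_n + (h/2)·k2); k4 = f(t_n + h, y_n + h·k3); y_{n+1} = y_n + (h/6)·(k1 + 2k2 + 2k3 + k4).
t=1.000000, y=1.200000:
  k1 = f(1.000000, 1.200000) = 4.922000
  k2 = f(1.170000, 2.036740) = 6.896706
  k3 = f(1.170000, 2.372440) = 7.688959
  k4 = f(1.340000, 3.814246) = 11.091620
  y ← 1.200000 + (0.34/6)·(k1 + 2k2 + 2k3 + k4) = 3.760481
t=1.340000, y=3.760481:
  k1 = f(1.340000, 3.760481) = 10.964734
  k2 = f(1.510000, 5.624485) = 15.363785
  k3 = f(1.510000, 6.372324) = 17.128685
  k4 = f(1.680000, 9.584233) = 24.708791
  y ← 3.760481 + (0.34/6)·(k1 + 2k2 + 2k3 + k4) = 9.464460
y(1.68) ≈ 9.4645

9.4645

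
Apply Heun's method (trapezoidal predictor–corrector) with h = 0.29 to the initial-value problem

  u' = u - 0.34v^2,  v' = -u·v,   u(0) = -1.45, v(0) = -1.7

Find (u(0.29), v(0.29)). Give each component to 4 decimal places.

Heun on (u,v): k1 = f(t_n, state_n); k2 = f(t_n + h, state_n + h·k1); state_{n+1} = state_n + (h/2)·(k1 + k2).
0.000000: (-1.450000, -1.700000)
  k1 = (-2.432600, -2.465000)
  predictor → (-2.155454, -2.414850)
  k2 = (-4.138164, -5.205098)
  → (-2.402761, -2.812164)
(u(0.29), v(0.29)) ≈ (-2.4028, -2.8122)

-2.4028, -2.8122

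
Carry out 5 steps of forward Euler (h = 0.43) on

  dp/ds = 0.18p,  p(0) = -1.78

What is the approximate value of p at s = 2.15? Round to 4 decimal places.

-2.5841

Euler: p_{n+1} = p_n + h·f(s_n, p_n).
s=0.000000, p=-1.780000: f=-0.320400 → p ← -1.780000 + 0.43·(-0.320400) = -1.917772
s=0.430000, p=-1.917772: f=-0.345199 → p ← -1.917772 + 0.43·(-0.345199) = -2.066208
s=0.860000, p=-2.066208: f=-0.371917 → p ← -2.066208 + 0.43·(-0.371917) = -2.226132
s=1.290000, p=-2.226132: f=-0.400704 → p ← -2.226132 + 0.43·(-0.400704) = -2.398435
s=1.720000, p=-2.398435: f=-0.431718 → p ← -2.398435 + 0.43·(-0.431718) = -2.584073
p(2.15) ≈ -2.5841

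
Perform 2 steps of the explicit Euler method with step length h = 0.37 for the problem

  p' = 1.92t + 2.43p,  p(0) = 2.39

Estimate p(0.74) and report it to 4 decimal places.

Euler: p_{n+1} = p_n + h·f(t_n, p_n).
t=0.000000, p=2.390000: f=5.807700 → p ← 2.390000 + 0.37·5.807700 = 4.538849
t=0.370000, p=4.538849: f=11.739803 → p ← 4.538849 + 0.37·11.739803 = 8.882576
p(0.74) ≈ 8.8826

8.8826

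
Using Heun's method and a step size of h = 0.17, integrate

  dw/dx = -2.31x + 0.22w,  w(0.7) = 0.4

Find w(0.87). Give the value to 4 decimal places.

0.1018

Heun: k1 = f(x_n, w_n); k2 = f(x_n + h, w_n + h·k1); w_{n+1} = w_n + (h/2)·(k1 + k2).
x=0.700000, w=0.400000:
  k1 = f(0.700000, 0.400000) = -1.529000
  k2 = f(0.870000, 0.140070) = -1.978885
  w ← 0.400000 + (0.17/2)·(-1.529000 + (-1.978885)) = 0.101830
w(0.87) ≈ 0.1018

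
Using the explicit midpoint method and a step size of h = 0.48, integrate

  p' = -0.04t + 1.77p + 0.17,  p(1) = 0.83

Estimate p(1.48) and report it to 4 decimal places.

1.9190

Midpoint: k1 = f(t_n, p_n); k2 = f(t_n + h/2, p_n + (h/2)·k1); p_{n+1} = p_n + h·k2.
t=1.000000, p=0.830000:
  k1 = f(1.000000, 0.830000) = 1.599100
  k2 = f(1.240000, 1.213784) = 2.268798
  p ← 0.830000 + 0.48·2.268798 = 1.919023
p(1.48) ≈ 1.9190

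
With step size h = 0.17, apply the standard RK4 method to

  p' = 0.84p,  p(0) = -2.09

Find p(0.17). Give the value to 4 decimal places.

RK4: k1 = f(x_n, p_n); k2 = f(x_n + h/2, p_n + (h/2)·k1); k3 = f(x_n + h/2, p_n + (h/2)·k2); k4 = f(x_n + h, p_n + h·k3); p_{n+1} = p_n + (h/6)·(k1 + 2k2 + 2k3 + k4).
x=0.000000, p=-2.090000:
  k1 = f(0.000000, -2.090000) = -1.755600
  k2 = f(0.085000, -2.239226) = -1.880950
  k3 = f(0.085000, -2.249881) = -1.889900
  k4 = f(0.170000, -2.411283) = -2.025478
  p ← -2.090000 + (0.17/6)·(k1 + 2k2 + 2k3 + k4) = -2.410812
p(0.17) ≈ -2.4108

-2.4108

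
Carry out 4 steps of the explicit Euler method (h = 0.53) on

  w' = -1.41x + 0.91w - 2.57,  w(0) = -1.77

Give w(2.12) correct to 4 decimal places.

Euler: w_{n+1} = w_n + h·f(x_n, w_n).
x=0.000000, w=-1.770000: f=-4.180700 → w ← -1.770000 + 0.53·(-4.180700) = -3.985771
x=0.530000, w=-3.985771: f=-6.944352 → w ← -3.985771 + 0.53·(-6.944352) = -7.666277
x=1.060000, w=-7.666277: f=-11.040912 → w ← -7.666277 + 0.53·(-11.040912) = -13.517961
x=1.590000, w=-13.517961: f=-17.113244 → w ← -13.517961 + 0.53·(-17.113244) = -22.587980
w(2.12) ≈ -22.5880

-22.5880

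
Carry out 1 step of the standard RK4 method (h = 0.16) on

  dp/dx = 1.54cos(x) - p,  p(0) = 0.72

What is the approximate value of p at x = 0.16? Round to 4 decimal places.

0.8402

RK4: k1 = f(x_n, p_n); k2 = f(x_n + h/2, p_n + (h/2)·k1); k3 = f(x_n + h/2, p_n + (h/2)·k2); k4 = f(x_n + h, p_n + h·k3); p_{n+1} = p_n + (h/6)·(k1 + 2k2 + 2k3 + k4).
x=0.000000, p=0.720000:
  k1 = f(0.000000, 0.720000) = 0.820000
  k2 = f(0.080000, 0.785600) = 0.749475
  k3 = f(0.080000, 0.779958) = 0.755117
  k4 = f(0.160000, 0.840819) = 0.679511
  p ← 0.720000 + (0.16/6)·(k1 + 2k2 + 2k3 + k4) = 0.840232
p(0.16) ≈ 0.8402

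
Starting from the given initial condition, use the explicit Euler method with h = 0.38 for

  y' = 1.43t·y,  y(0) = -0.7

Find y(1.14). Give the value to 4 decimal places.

Euler: y_{n+1} = y_n + h·f(t_n, y_n).
t=0.000000, y=-0.700000: f=0.000000 → y ← -0.700000 + 0.38·0.000000 = -0.700000
t=0.380000, y=-0.700000: f=-0.380380 → y ← -0.700000 + 0.38·(-0.380380) = -0.844544
t=0.760000, y=-0.844544: f=-0.917851 → y ← -0.844544 + 0.38·(-0.917851) = -1.193328
y(1.14) ≈ -1.1933

-1.1933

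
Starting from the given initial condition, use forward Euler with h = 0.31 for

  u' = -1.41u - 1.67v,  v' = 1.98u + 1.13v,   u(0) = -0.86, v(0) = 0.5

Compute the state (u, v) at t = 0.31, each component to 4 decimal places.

-0.7429, 0.1473

Euler on (u,v): u_{n+1} = u_n + h·u', v_{n+1} = v_n + h·v'.
0.000000: (-0.860000, 0.500000); f=(0.377600, -1.137800) → (-0.742944, 0.147282)
(u(0.31), v(0.31)) ≈ (-0.7429, 0.1473)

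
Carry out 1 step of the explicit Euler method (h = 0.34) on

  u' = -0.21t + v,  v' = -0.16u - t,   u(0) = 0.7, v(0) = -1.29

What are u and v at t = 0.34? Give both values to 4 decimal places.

0.2614, -1.3281

Euler on (u,v): u_{n+1} = u_n + h·u', v_{n+1} = v_n + h·v'.
0.000000: (0.700000, -1.290000); f=(-1.290000, -0.112000) → (0.261400, -1.328080)
(u(0.34), v(0.34)) ≈ (0.2614, -1.3281)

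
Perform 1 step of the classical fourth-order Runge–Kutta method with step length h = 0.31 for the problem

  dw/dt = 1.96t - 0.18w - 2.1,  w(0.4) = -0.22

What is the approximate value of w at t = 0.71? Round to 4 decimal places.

-0.5124

RK4: k1 = f(t_n, w_n); k2 = f(t_n + h/2, w_n + (h/2)·k1); k3 = f(t_n + h/2, w_n + (h/2)·k2); k4 = f(t_n + h, w_n + h·k3); w_{n+1} = w_n + (h/6)·(k1 + 2k2 + 2k3 + k4).
t=0.400000, w=-0.220000:
  k1 = f(0.400000, -0.220000) = -1.276400
  k2 = f(0.555000, -0.417842) = -0.936988
  k3 = f(0.555000, -0.365233) = -0.946458
  k4 = f(0.710000, -0.513402) = -0.615988
  w ← -0.220000 + (0.31/6)·(k1 + 2k2 + 2k3 + k4) = -0.512396
w(0.71) ≈ -0.5124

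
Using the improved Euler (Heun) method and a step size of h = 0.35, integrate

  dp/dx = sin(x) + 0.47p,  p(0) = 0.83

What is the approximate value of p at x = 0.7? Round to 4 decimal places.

Heun: k1 = f(x_n, p_n); k2 = f(x_n + h, p_n + h·k1); p_{n+1} = p_n + (h/2)·(k1 + k2).
x=0.000000, p=0.830000:
  k1 = f(0.000000, 0.830000) = 0.390100
  k2 = f(0.350000, 0.966535) = 0.797169
  p ← 0.830000 + (0.35/2)·(0.390100 + 0.797169) = 1.037772
x=0.350000, p=1.037772:
  k1 = f(0.350000, 1.037772) = 0.830651
  k2 = f(0.700000, 1.328500) = 1.268613
  p ← 1.037772 + (0.35/2)·(0.830651 + 1.268613) = 1.405143
p(0.7) ≈ 1.4051

1.4051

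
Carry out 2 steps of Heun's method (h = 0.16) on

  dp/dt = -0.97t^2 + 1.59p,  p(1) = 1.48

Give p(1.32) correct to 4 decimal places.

Heun: k1 = f(t_n, p_n); k2 = f(t_n + h, p_n + h·k1); p_{n+1} = p_n + (h/2)·(k1 + k2).
t=1.000000, p=1.480000:
  k1 = f(1.000000, 1.480000) = 1.383200
  k2 = f(1.160000, 1.701312) = 1.399854
  p ← 1.480000 + (0.16/2)·(1.383200 + 1.399854) = 1.702644
t=1.160000, p=1.702644:
  k1 = f(1.160000, 1.702644) = 1.401972
  k2 = f(1.320000, 1.926960) = 1.373738
  p ← 1.702644 + (0.16/2)·(1.401972 + 1.373738) = 1.924701
p(1.32) ≈ 1.9247

1.9247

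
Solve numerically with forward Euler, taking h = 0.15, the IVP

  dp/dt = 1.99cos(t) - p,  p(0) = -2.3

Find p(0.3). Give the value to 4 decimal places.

Euler: p_{n+1} = p_n + h·f(t_n, p_n).
t=0.000000, p=-2.300000: f=4.290000 → p ← -2.300000 + 0.15·4.290000 = -1.656500
t=0.150000, p=-1.656500: f=3.624154 → p ← -1.656500 + 0.15·3.624154 = -1.112877
p(0.3) ≈ -1.1129

-1.1129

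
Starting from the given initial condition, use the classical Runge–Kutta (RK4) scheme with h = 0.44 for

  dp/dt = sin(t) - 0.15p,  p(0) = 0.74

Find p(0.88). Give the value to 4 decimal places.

RK4: k1 = f(t_n, p_n); k2 = f(t_n + h/2, p_n + (h/2)·k1); k3 = f(t_n + h/2, p_n + (h/2)·k2); k4 = f(t_n + h, p_n + h·k3); p_{n+1} = p_n + (h/6)·(k1 + 2k2 + 2k3 + k4).
t=0.000000, p=0.740000:
  k1 = f(0.000000, 0.740000) = -0.111000
  k2 = f(0.220000, 0.715580) = 0.110893
  k3 = f(0.220000, 0.764396) = 0.103570
  k4 = f(0.440000, 0.785571) = 0.308104
  p ← 0.740000 + (0.44/6)·(k1 + 2k2 + 2k3 + k4) = 0.785909
t=0.440000, p=0.785909:
  k1 = f(0.440000, 0.785909) = 0.308053
  k2 = f(0.660000, 0.853681) = 0.485065
  k3 = f(0.660000, 0.892623) = 0.479223
  k4 = f(0.880000, 0.996767) = 0.621224
  p ← 0.785909 + (0.44/6)·(k1 + 2k2 + 2k3 + k4) = 0.995485
p(0.88) ≈ 0.9955

0.9955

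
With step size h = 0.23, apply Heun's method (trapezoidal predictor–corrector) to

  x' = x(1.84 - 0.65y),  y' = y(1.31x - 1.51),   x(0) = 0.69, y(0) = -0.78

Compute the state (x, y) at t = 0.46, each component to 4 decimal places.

1.9289, -0.7830

Heun on (x,y): k1 = f(t_n, state_n); k2 = f(t_n + h, state_n + h·k1); state_{n+1} = state_n + (h/2)·(k1 + k2).
0.000000: (0.690000, -0.780000)
  k1 = (1.619430, 0.472758)
  predictor → (1.062469, -0.671266)
  k2 = (2.418522, 0.079321)
  → (1.154364, -0.716511)
0.230000: (1.154364, -0.716511)
  k1 = (2.661655, -0.001589)
  predictor → (1.766545, -0.716876)
  k2 = (4.073600, -0.576494)
  → (1.928919, -0.782990)
(x(0.46), y(0.46)) ≈ (1.9289, -0.7830)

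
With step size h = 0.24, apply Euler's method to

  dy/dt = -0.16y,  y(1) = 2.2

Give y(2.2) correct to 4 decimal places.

1.8088

Euler: y_{n+1} = y_n + h·f(t_n, y_n).
t=1.000000, y=2.200000: f=-0.352000 → y ← 2.200000 + 0.24·(-0.352000) = 2.115520
t=1.240000, y=2.115520: f=-0.338483 → y ← 2.115520 + 0.24·(-0.338483) = 2.034284
t=1.480000, y=2.034284: f=-0.325485 → y ← 2.034284 + 0.24·(-0.325485) = 1.956168
t=1.720000, y=1.956168: f=-0.312987 → y ← 1.956168 + 0.24·(-0.312987) = 1.881051
t=1.960000, y=1.881051: f=-0.300968 → y ← 1.881051 + 0.24·(-0.300968) = 1.808818
y(2.2) ≈ 1.8088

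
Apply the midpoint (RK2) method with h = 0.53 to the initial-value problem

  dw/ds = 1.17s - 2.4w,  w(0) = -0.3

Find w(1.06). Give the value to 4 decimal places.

0.2857

Midpoint: k1 = f(s_n, w_n); k2 = f(s_n + h/2, w_n + (h/2)·k1); w_{n+1} = w_n + h·k2.
s=0.000000, w=-0.300000:
  k1 = f(0.000000, -0.300000) = 0.720000
  k2 = f(0.265000, -0.109200) = 0.572130
  w ← -0.300000 + 0.53·0.572130 = 0.003229
s=0.530000, w=0.003229:
  k1 = f(0.530000, 0.003229) = 0.612351
  k2 = f(0.795000, 0.165502) = 0.532946
  w ← 0.003229 + 0.53·0.532946 = 0.285690
w(1.06) ≈ 0.2857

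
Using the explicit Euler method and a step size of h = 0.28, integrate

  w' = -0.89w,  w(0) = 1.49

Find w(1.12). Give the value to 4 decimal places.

Euler: w_{n+1} = w_n + h·f(t_n, w_n).
t=0.000000, w=1.490000: f=-1.326100 → w ← 1.490000 + 0.28·(-1.326100) = 1.118692
t=0.280000, w=1.118692: f=-0.995636 → w ← 1.118692 + 0.28·(-0.995636) = 0.839914
t=0.560000, w=0.839914: f=-0.747523 → w ← 0.839914 + 0.28·(-0.747523) = 0.630607
t=0.840000, w=0.630607: f=-0.561241 → w ← 0.630607 + 0.28·(-0.561241) = 0.473460
w(1.12) ≈ 0.4735

0.4735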